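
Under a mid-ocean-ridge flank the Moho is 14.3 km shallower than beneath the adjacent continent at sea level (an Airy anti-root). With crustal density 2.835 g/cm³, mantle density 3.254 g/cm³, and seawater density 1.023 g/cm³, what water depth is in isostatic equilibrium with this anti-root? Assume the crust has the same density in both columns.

Replacing a thickness d of crust by seawater at the top must be balanced by replacing crust with mantle at the base: d (ρ_c − ρ_w) = a (ρ_m − ρ_c).
d = a (ρ_m − ρ_c)/(ρ_c − ρ_w) = 14.3 km × 0.419/1.812 = 3.31 km.

3.31 km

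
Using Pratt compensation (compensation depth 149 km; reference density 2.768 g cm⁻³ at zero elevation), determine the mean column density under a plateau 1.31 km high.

Pratt balance: ρ_ref D = ρ (D + h).
ρ = ρ_ref D/(D + h) = 2.768 × 149 km/(149 km + 1.31 km) = 2.74 g cm⁻³.

2.74 g cm⁻³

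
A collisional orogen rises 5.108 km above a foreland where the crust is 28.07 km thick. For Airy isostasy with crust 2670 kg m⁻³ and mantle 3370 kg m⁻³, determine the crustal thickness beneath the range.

52.7 km

Root depth r = h ρ_c / (ρ_m − ρ_c) = 5.108 km × 2670 / 700 = 19.48 km.
Total thickness = T + h + r = 28.07 km + 5.108 km + 19.48 km = 52.7 km.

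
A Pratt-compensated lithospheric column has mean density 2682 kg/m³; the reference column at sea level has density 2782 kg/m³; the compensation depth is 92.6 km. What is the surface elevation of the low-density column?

3.45 km

ρ_ref D = ρ (D + h) → h = D (ρ_ref − ρ)/ρ.
h = 92.6 km × (2782 − 2682)/2682 = 3.45 km.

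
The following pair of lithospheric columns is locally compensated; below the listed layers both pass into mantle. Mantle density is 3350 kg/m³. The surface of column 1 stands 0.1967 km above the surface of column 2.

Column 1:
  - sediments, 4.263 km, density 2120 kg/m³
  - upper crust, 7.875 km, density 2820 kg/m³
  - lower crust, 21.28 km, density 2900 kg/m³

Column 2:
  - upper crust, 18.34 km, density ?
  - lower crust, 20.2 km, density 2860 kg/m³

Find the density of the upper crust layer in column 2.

Take the compensation level at the base of the deeper column (depth z_c below the surface of column 1) and equate Σ ρ_i t_i down to z_c; mantle fills any gap and the z_c terms cancel.
Column 1: 4.263×2120 + 7.875×2820 + 21.28×2900 + (z_c − 33.418)×3350
Column 2: 0.1967×0 + 18.34×ρ + 20.2×2860 + (z_c − 0.1967 − 38.54)×3350
The z_c×3350 term appears on both sides and cancels. Collect the known terms of each column as K = Σ(ρt)_known − 3350 × (depth of known layers): K_1 = 92957.06 − 3350×33.418 = −18993.24; K_2 = 57772 − 3350×(0.1967 + 38.54) = −71995.945.
Balance: K_1 = K_2 + 18.34×ρ, so ρ = (K_1 − K_2)/18.34 = 53002.7/18.34 = 2890 kg/m³.

2890 kg/m³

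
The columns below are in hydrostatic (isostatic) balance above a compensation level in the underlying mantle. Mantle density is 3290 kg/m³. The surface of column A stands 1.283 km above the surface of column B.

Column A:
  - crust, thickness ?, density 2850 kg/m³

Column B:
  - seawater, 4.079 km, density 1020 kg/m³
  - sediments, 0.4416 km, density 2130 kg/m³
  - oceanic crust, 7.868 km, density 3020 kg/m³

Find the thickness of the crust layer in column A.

36.6 km

Take the compensation level at the base of the deeper column (depth z_c below the surface of column A) and equate Σ ρ_i t_i down to z_c; mantle fills any gap and the z_c terms cancel.
Column A: x×2850 + (z_c − 0 − x)×3290
Column B: 1.283×0 + 4.079×1020 + 0.4416×2130 + 7.868×3020 + (z_c − 1.283 − 12.3886)×3290
The z_c×3290 term appears on both sides and cancels. Collect the known terms of each column as K = Σ(ρt)_known − 3290 × (depth of known layers): K_A = 0 − 3290×0 = 0; K_B = 28862.548 − 3290×(1.283 + 12.3886) = −16117.016.
Balance: K_A − x×(3290 − 2850) = K_B, so x = (K_A − K_B)/(3290 − 2850) = 16117/440 = 36.6 km.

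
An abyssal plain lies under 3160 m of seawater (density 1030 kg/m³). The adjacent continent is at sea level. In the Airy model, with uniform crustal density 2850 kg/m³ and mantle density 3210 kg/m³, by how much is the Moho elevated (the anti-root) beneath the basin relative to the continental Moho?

Balancing pressure at the compensation depth: replacing crust with seawater at the top is compensated by replacing crust with mantle at the base: d (ρ_c − ρ_w) = a (ρ_m − ρ_c).
a = d (ρ_c − ρ_w)/(ρ_m − ρ_c) = 3160 m × 1820/360 = 16000 m.

16000 m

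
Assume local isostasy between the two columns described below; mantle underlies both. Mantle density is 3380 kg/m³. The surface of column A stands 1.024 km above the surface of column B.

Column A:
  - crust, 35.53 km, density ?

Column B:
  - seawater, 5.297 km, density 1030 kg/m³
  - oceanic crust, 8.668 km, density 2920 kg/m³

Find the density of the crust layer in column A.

Take the compensation level at the base of the deeper column (depth z_c below the surface of column A) and equate Σ ρ_i t_i down to z_c; mantle fills any gap and the z_c terms cancel.
Column A: 35.53×ρ + (z_c − 35.53)×3380
Column B: 1.024×0 + 5.297×1030 + 8.668×2920 + (z_c − 1.024 − 13.965)×3380
The z_c×3380 term appears on both sides and cancels. Collect the known terms of each column as K = Σ(ρt)_known − 3380 × (depth of known layers): K_A = 0 − 3380×35.53 = −120091.4; K_B = 30766.47 − 3380×(1.024 + 13.965) = −19896.35.
Balance: K_A + 35.53×ρ = K_B, so ρ = (K_B − K_A)/35.53 = 100195/35.53 = 2820 kg/m³.

2820 kg/m³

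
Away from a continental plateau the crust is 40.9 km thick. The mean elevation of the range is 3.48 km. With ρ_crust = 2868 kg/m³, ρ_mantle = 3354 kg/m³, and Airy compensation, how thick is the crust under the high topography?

Root depth r = h ρ_c / (ρ_m − ρ_c) = 3.48 km × 2868 / 486 = 20.54 km.
Total thickness = T + h + r = 40.9 km + 3.48 km + 20.54 km = 64.9 km.

64.9 km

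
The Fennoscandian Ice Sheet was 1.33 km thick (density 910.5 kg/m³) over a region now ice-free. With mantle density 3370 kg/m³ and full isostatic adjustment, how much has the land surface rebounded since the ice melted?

0.359 km

Removing the load lets mantle flow back in; uplift u satisfies ρ_ice t = ρ_m u.
u = t ρ_ice/ρ_m = 1.33 km × 910.5/3370 = 0.359 km.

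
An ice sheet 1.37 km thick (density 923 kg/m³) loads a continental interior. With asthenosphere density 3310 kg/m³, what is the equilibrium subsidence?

0.382 km

By Archimedes' principle applied to the lithosphere: the ice load ρ_ice t is balanced by mantle displaced below, ρ_m s.
s = t ρ_ice / ρ_m = 1.37 km × 923/3310 = 0.382 km.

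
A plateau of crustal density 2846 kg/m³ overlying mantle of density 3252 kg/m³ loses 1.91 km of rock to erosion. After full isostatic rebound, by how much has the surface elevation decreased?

Rebound u = e ρ_c/ρ_m = 1.91 km × 2846/3252 = 1.672 km.
Net surface drop = e − u = 1.91 km − 1.672 km = e (ρ_m − ρ_c)/ρ_m = 0.238 km.

0.238 km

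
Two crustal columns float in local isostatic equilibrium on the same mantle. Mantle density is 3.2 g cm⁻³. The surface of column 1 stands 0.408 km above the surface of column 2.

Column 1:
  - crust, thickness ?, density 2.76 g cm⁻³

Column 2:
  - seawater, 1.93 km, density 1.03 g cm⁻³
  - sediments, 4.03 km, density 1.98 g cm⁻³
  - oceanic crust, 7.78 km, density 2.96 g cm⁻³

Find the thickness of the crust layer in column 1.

Take the compensation level at the base of the deeper column (depth z_c below the surface of column 1) and equate Σ ρ_i t_i down to z_c; mantle fills any gap and the z_c terms cancel.
Column 1: x×2.76 + (z_c − 0 − x)×3.2
Column 2: 0.408×0 + 1.93×1.03 + 4.03×1.98 + 7.78×2.96 + (z_c − 0.408 − 13.74)×3.2
The z_c×3.2 term appears on both sides and cancels. Collect the known terms of each column as K = Σ(ρt)_known − 3.2 × (depth of known layers): K_1 = 0 − 3.2×0 = 0; K_2 = 32.9961 − 3.2×(0.408 + 13.74) = −12.2775.
Balance: K_1 − x×(3.2 − 2.76) = K_2, so x = (K_1 − K_2)/(3.2 − 2.76) = 12.2775/0.44 = 27.9 km.

27.9 km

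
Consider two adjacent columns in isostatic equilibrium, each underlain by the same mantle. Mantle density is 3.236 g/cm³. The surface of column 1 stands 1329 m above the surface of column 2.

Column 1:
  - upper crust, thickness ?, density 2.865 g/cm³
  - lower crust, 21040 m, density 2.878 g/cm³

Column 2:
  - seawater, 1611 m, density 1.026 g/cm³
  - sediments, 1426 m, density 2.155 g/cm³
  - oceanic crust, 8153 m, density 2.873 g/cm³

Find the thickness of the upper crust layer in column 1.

Take the compensation level at the base of the deeper column (depth z_c below the surface of column 1) and equate Σ ρ_i t_i down to z_c; mantle fills any gap and the z_c terms cancel.
Column 1: x×2.865 + 21040×2.878 + (z_c − 21040 − x)×3.236
Column 2: 1329×0 + 1611×1.026 + 1426×2.155 + 8153×2.873 + (z_c − 1329 − 11190)×3.236
The z_c×3.236 term appears on both sides and cancels. Collect the known terms of each column as K = Σ(ρt)_known − 3.236 × (depth of known layers): K_1 = 60553.12 − 3.236×21040 = −7532.32; K_2 = 28149.485 − 3.236×(1329 + 11190) = −12361.999.
Balance: K_1 − x×(3.236 − 2.865) = K_2, so x = (K_1 − K_2)/(3.236 − 2.865) = 4829.68/0.371 = 13000 m.

13000 m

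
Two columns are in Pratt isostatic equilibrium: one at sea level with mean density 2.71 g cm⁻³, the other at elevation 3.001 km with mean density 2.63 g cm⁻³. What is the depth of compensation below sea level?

ρ_ref D = ρ (D + h) → D (ρ_ref − ρ) = ρ h.
D = ρ h/(ρ_ref − ρ) = 2.63 × 3.001 km/(2.71 − 2.63) = 98.7 km.

98.7 km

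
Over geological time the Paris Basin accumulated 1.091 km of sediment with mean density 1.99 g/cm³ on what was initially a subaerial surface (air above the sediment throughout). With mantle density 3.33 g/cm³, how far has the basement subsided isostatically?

0.652 km

Subaerial load: s = t ρ_sed / ρ_m = 1.091 km × 1.99/3.33 = 0.652 km.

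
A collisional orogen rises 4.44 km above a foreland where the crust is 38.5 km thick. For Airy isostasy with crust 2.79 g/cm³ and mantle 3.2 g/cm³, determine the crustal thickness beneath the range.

73.2 km

Root depth r = h ρ_c / (ρ_m − ρ_c) = 4.44 km × 2.79 / 0.41 = 30.21 km.
Total thickness = T + h + r = 38.5 km + 4.44 km + 30.21 km = 73.2 km.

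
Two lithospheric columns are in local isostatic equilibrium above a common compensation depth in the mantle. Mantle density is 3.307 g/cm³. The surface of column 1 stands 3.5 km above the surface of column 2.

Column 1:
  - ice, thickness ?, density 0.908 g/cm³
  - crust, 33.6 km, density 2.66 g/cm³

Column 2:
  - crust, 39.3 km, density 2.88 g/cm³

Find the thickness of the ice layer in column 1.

2.76 km

Take the compensation level at the base of the deeper column (depth z_c below the surface of column 1) and equate Σ ρ_i t_i down to z_c; mantle fills any gap and the z_c terms cancel.
Column 1: x×0.908 + 33.6×2.66 + (z_c − 33.6 − x)×3.307
Column 2: 3.5×0 + 39.3×2.88 + (z_c − 3.5 − 39.3)×3.307
The z_c×3.307 term appears on both sides and cancels. Collect the known terms of each column as K = Σ(ρt)_known − 3.307 × (depth of known layers): K_1 = 89.376 − 3.307×33.6 = −21.7392; K_2 = 113.184 − 3.307×(3.5 + 39.3) = −28.3556.
Balance: K_1 − x×(3.307 − 0.908) = K_2, so x = (K_1 − K_2)/(3.307 − 0.908) = 6.6164/2.399 = 2.76 km.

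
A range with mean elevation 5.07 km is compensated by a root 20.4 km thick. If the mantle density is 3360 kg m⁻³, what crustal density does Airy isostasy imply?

2690 kg m⁻³

ρ_c h = (ρ_m − ρ_c) r → ρ_c (h + r) = ρ_m r → ρ_c = ρ_m r / (h + r).
ρ_c = 3360 × 20.4 km / (5.07 km + 20.4 km) = 2690 kg m⁻³.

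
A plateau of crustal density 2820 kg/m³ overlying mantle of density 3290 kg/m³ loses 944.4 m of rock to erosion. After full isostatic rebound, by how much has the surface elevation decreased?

135 m

Rebound u = e ρ_c/ρ_m = 944.4 m × 2820/3290 = 809.5 m.
Net surface drop = e − u = 944.4 m − 809.5 m = e (ρ_m − ρ_c)/ρ_m = 135 m.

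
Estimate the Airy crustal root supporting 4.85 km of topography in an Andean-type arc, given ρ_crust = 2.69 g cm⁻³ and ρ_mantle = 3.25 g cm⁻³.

For local isostatic compensation: the weight of the topography is balanced by the buoyancy of the root, ρ_c h = (ρ_m − ρ_c) r.
r = h · ρ_c / (ρ_m − ρ_c) = 4.85 km × 2.69 / (3.25 − 2.69) = 23.3 km.

23.3 km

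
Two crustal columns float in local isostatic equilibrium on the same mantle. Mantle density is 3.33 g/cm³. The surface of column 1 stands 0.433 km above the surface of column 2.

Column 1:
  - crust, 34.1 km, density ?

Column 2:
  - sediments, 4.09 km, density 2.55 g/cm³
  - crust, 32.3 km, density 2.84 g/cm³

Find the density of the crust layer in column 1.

2.73 g/cm³

Take the compensation level at the base of the deeper column (depth z_c below the surface of column 1) and equate Σ ρ_i t_i down to z_c; mantle fills any gap and the z_c terms cancel.
Column 1: 34.1×ρ + (z_c − 34.1)×3.33
Column 2: 0.433×0 + 4.09×2.55 + 32.3×2.84 + (z_c − 0.433 − 36.39)×3.33
The z_c×3.33 term appears on both sides and cancels. Collect the known terms of each column as K = Σ(ρt)_known − 3.33 × (depth of known layers): K_1 = 0 − 3.33×34.1 = −113.553; K_2 = 102.1615 − 3.33×(0.433 + 36.39) = −20.45909.
Balance: K_1 + 34.1×ρ = K_2, so ρ = (K_2 − K_1)/34.1 = 93.0939/34.1 = 2.73 g/cm³.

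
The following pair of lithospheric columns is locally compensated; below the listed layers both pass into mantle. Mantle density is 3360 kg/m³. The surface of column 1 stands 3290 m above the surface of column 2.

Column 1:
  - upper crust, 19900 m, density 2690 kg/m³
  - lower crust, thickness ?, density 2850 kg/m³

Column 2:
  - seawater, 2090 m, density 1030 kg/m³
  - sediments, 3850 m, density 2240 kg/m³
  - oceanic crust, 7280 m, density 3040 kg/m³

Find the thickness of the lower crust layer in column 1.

18100 m

Take the compensation level at the base of the deeper column (depth z_c below the surface of column 1) and equate Σ ρ_i t_i down to z_c; mantle fills any gap and the z_c terms cancel.
Column 1: 19900×2690 + x×2850 + (z_c − 19900 − x)×3360
Column 2: 3290×0 + 2090×1030 + 3850×2240 + 7280×3040 + (z_c − 3290 − 13220)×3360
The z_c×3360 term appears on both sides and cancels. Collect the known terms of each column as K = Σ(ρt)_known − 3360 × (depth of known layers): K_1 = 53531000 − 3360×19900 = −13333000; K_2 = 32907900 − 3360×(3290 + 13220) = −22565700.
Balance: K_1 − x×(3360 − 2850) = K_2, so x = (K_1 − K_2)/(3360 − 2850) = 9232700/510 = 18100 m.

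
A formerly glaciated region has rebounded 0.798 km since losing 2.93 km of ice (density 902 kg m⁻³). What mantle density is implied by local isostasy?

3310 kg m⁻³

ρ_m = ρ_ice t / u = 902 × 2.93 km/0.798 km = 3310 kg m⁻³.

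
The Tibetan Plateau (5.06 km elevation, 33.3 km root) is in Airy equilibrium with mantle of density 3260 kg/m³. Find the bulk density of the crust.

2830 kg/m³

ρ_c h = (ρ_m − ρ_c) r → ρ_c (h + r) = ρ_m r → ρ_c = ρ_m r / (h + r).
ρ_c = 3260 × 33.3 km / (5.06 km + 33.3 km) = 2830 kg/m³.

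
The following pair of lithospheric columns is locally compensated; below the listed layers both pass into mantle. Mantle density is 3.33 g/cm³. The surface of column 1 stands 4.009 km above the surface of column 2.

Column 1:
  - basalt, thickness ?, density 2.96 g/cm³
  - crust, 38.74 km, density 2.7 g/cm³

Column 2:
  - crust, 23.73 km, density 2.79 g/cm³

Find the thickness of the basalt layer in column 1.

4.75 km

Take the compensation level at the base of the deeper column (depth z_c below the surface of column 1) and equate Σ ρ_i t_i down to z_c; mantle fills any gap and the z_c terms cancel.
Column 1: x×2.96 + 38.74×2.7 + (z_c − 38.74 − x)×3.33
Column 2: 4.009×0 + 23.73×2.79 + (z_c − 4.009 − 23.73)×3.33
The z_c×3.33 term appears on both sides and cancels. Collect the known terms of each column as K = Σ(ρt)_known − 3.33 × (depth of known layers): K_1 = 104.598 − 3.33×38.74 = −24.4062; K_2 = 66.2067 − 3.33×(4.009 + 23.73) = −26.16417.
Balance: K_1 − x×(3.33 − 2.96) = K_2, so x = (K_1 − K_2)/(3.33 − 2.96) = 1.75797/0.37 = 4.75 km.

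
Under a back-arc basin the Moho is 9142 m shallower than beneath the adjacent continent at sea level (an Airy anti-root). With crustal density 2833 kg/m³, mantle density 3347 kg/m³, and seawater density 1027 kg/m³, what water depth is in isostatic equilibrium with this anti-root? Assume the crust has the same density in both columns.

Replacing a thickness d of crust by seawater at the top must be balanced by replacing crust with mantle at the base: d (ρ_c − ρ_w) = a (ρ_m − ρ_c).
d = a (ρ_m − ρ_c)/(ρ_c − ρ_w) = 9142 m × 514/1806 = 2600 m.

2600 m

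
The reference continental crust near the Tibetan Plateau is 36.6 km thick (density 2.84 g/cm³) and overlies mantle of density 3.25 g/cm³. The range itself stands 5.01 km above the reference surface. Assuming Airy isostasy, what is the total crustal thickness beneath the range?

76.3 km

Root depth r = h ρ_c / (ρ_m − ρ_c) = 5.01 km × 2.84 / 0.41 = 34.7 km.
Total thickness = T + h + r = 36.6 km + 5.01 km + 34.7 km = 76.3 km.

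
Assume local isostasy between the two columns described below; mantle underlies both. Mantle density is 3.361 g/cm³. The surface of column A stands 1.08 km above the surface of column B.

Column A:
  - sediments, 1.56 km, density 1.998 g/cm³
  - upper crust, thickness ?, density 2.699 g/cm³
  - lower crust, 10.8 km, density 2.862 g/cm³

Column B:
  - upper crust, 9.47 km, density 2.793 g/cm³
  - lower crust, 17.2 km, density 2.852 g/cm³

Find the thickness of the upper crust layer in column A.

15.5 km

Take the compensation level at the base of the deeper column (depth z_c below the surface of column A) and equate Σ ρ_i t_i down to z_c; mantle fills any gap and the z_c terms cancel.
Column A: 1.56×1.998 + x×2.699 + 10.8×2.862 + (z_c − 12.36 − x)×3.361
Column B: 1.08×0 + 9.47×2.793 + 17.2×2.852 + (z_c − 1.08 − 26.67)×3.361
The z_c×3.361 term appears on both sides and cancels. Collect the known terms of each column as K = Σ(ρt)_known − 3.361 × (depth of known layers): K_A = 34.02648 − 3.361×12.36 = −7.51548; K_B = 75.50411 − 3.361×(1.08 + 26.67) = −17.76364.
Balance: K_A − x×(3.361 − 2.699) = K_B, so x = (K_A − K_B)/(3.361 − 2.699) = 10.2482/0.662 = 15.5 km.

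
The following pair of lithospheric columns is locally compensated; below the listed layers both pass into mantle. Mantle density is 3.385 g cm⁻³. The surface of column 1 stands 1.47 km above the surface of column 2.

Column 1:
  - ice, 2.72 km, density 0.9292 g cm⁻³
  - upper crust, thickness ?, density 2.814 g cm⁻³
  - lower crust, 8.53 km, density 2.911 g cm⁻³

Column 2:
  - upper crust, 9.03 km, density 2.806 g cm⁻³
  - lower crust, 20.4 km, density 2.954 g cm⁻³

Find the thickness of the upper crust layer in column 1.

Take the compensation level at the base of the deeper column (depth z_c below the surface of column 1) and equate Σ ρ_i t_i down to z_c; mantle fills any gap and the z_c terms cancel.
Column 1: 2.72×0.9292 + x×2.814 + 8.53×2.911 + (z_c − 11.25 − x)×3.385
Column 2: 1.47×0 + 9.03×2.806 + 20.4×2.954 + (z_c − 1.47 − 29.43)×3.385
The z_c×3.385 term appears on both sides and cancels. Collect the known terms of each column as K = Σ(ρt)_known − 3.385 × (depth of known layers): K_1 = 27.358254 − 3.385×11.25 = −10.722996; K_2 = 85.59978 − 3.385×(1.47 + 29.43) = −18.99672.
Balance: K_1 − x×(3.385 − 2.814) = K_2, so x = (K_1 − K_2)/(3.385 − 2.814) = 8.27372/0.571 = 14.5 km.

14.5 km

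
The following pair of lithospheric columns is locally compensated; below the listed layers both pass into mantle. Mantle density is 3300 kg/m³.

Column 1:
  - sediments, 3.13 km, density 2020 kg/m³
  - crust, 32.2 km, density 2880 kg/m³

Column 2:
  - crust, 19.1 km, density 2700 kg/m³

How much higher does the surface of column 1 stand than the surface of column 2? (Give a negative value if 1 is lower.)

1.84 km

For any compensation level in the mantle, the mantle terms cancel and isostasy reduces to e = (Σt_1 − Σt_2) − (Σ(ρt)_1 − Σ(ρt)_2) / ρ_m.
Σt_1 = 35.33 km; Σt_2 = 19.1 km; Σ(ρt)_1 = 99058.6; Σ(ρt)_2 = 51570 (in km·kg/m³).
e = (35.33 − 19.1) − (99058.6 − 51570) / 3300 = 1.84 km.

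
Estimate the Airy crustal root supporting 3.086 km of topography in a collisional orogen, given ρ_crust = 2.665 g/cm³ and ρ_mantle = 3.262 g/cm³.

Balancing pressure at the compensation depth: the weight of the topography is balanced by the buoyancy of the root, ρ_c h = (ρ_m − ρ_c) r.
r = h · ρ_c / (ρ_m − ρ_c) = 3.086 km × 2.665 / (3.262 − 2.665) = 13.8 km.

13.8 km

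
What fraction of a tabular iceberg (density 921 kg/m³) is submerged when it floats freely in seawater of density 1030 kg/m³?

Submerged fraction = ρ_obj/ρ_fluid = 921/1030 = 89.4%.

89.4%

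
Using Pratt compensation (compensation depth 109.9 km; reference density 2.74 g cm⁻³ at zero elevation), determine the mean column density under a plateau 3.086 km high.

Pratt balance: ρ_ref D = ρ (D + h).
ρ = ρ_ref D/(D + h) = 2.74 × 109.9 km/(109.9 km + 3.086 km) = 2.67 g cm⁻³.

2.67 g cm⁻³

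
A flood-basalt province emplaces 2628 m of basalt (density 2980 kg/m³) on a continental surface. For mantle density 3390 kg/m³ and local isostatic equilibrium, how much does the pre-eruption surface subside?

2310 m

Subaerial loading: s = t ρ_load / ρ_m.
s = 2628 m × 2980/3390 = 2310 m.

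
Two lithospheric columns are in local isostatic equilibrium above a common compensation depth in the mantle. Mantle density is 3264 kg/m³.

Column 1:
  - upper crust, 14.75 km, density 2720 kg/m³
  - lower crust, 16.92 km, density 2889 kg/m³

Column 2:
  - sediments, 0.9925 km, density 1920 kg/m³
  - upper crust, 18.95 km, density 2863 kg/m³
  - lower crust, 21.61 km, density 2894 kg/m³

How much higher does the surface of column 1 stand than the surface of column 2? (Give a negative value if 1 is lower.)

For any compensation level in the mantle, the mantle terms cancel and isostasy reduces to e = (Σt_1 − Σt_2) − (Σ(ρt)_1 − Σ(ρt)_2) / ρ_m.
Σt_1 = 31.67 km; Σt_2 = 41.5525 km; Σ(ρt)_1 = 89001.88; Σ(ρt)_2 = 118698.79 (in km·kg/m³).
e = (31.67 − 41.5525) − (89001.88 − 118698.79) / 3264 = −0.784 km.

−0.784 km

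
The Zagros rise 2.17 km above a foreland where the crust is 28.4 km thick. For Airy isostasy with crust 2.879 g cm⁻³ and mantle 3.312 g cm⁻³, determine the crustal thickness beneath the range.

45 km

Root depth r = h ρ_c / (ρ_m − ρ_c) = 2.17 km × 2.879 / 0.433 = 14.43 km.
Total thickness = T + h + r = 28.4 km + 2.17 km + 14.43 km = 45 km.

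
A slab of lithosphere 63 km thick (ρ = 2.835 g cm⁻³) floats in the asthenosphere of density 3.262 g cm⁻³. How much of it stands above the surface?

8.25 km

Floating equilibrium: submerged depth d = t ρ_obj/ρ_fluid = 63 km × 2.835/3.262 = 54.75 km.
Freeboard = t − d = 63 km − 54.75 km = 8.25 km.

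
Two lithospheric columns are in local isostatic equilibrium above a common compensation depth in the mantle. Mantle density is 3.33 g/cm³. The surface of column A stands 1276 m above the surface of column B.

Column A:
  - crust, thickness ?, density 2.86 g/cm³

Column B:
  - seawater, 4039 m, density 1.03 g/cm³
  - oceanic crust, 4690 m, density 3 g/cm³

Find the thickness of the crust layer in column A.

32100 m

Take the compensation level at the base of the deeper column (depth z_c below the surface of column A) and equate Σ ρ_i t_i down to z_c; mantle fills any gap and the z_c terms cancel.
Column A: x×2.86 + (z_c − 0 − x)×3.33
Column B: 1276×0 + 4039×1.03 + 4690×3 + (z_c − 1276 − 8729)×3.33
The z_c×3.33 term appears on both sides and cancels. Collect the known terms of each column as K = Σ(ρt)_known − 3.33 × (depth of known layers): K_A = 0 − 3.33×0 = 0; K_B = 18230.17 − 3.33×(1276 + 8729) = −15086.48.
Balance: K_A − x×(3.33 − 2.86) = K_B, so x = (K_A − K_B)/(3.33 − 2.86) = 15086.5/0.47 = 32100 m.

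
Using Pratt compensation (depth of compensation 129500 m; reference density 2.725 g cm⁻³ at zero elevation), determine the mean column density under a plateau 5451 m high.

Pratt balance: ρ_ref D = ρ (D + h).
ρ = ρ_ref D/(D + h) = 2.725 × 129500 m/(129500 m + 5451 m) = 2.61 g cm⁻³.

2.61 g cm⁻³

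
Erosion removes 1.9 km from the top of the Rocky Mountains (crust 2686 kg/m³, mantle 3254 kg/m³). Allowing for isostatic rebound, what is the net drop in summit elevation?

0.332 km

Rebound u = e ρ_c/ρ_m = 1.9 km × 2686/3254 = 1.568 km.
Net surface drop = e − u = 1.9 km − 1.568 km = e (ρ_m − ρ_c)/ρ_m = 0.332 km.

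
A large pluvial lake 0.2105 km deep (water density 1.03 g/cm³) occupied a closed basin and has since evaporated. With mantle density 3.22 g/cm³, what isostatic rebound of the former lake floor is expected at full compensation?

u = d ρ_w/ρ_m = 0.2105 km × 1.03/3.22 = 0.0673 km.

0.0673 km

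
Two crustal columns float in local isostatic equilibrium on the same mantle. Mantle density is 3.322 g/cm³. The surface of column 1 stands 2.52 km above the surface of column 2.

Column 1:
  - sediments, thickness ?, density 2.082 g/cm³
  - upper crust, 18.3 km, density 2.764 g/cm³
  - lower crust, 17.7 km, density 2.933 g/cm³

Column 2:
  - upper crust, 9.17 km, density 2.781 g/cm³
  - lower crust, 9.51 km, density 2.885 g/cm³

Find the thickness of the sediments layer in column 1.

Take the compensation level at the base of the deeper column (depth z_c below the surface of column 1) and equate Σ ρ_i t_i down to z_c; mantle fills any gap and the z_c terms cancel.
Column 1: x×2.082 + 18.3×2.764 + 17.7×2.933 + (z_c − 36 − x)×3.322
Column 2: 2.52×0 + 9.17×2.781 + 9.51×2.885 + (z_c − 2.52 − 18.68)×3.322
The z_c×3.322 term appears on both sides and cancels. Collect the known terms of each column as K = Σ(ρt)_known − 3.322 × (depth of known layers): K_1 = 102.4953 − 3.322×36 = −17.0967; K_2 = 52.93812 − 3.322×(2.52 + 18.68) = −17.48828.
Balance: K_1 − x×(3.322 − 2.082) = K_2, so x = (K_1 − K_2)/(3.322 − 2.082) = 0.39158/1.24 = 0.316 km.

0.316 km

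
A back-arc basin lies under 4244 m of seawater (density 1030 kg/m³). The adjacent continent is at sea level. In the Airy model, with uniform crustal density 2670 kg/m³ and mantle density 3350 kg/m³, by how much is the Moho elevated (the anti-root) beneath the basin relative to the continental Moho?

Equating mass per unit area of the two columns: replacing crust with seawater at the top is compensated by replacing crust with mantle at the base: d (ρ_c − ρ_w) = a (ρ_m − ρ_c).
a = d (ρ_c − ρ_w)/(ρ_m − ρ_c) = 4244 m × 1640/680 = 10200 m.

10200 m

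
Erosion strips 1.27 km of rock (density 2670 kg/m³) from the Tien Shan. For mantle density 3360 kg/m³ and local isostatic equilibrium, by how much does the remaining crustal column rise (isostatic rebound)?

1.01 km

Unloading: uplift u = e ρ_c/ρ_m = 1.27 km × 2670/3360 = 1.01 km.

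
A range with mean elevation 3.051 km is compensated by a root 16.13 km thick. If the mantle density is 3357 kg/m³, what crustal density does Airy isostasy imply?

2820 kg/m³

ρ_c h = (ρ_m − ρ_c) r → ρ_c (h + r) = ρ_m r → ρ_c = ρ_m r / (h + r).
ρ_c = 3357 × 16.13 km / (3.051 km + 16.13 km) = 2820 kg/m³.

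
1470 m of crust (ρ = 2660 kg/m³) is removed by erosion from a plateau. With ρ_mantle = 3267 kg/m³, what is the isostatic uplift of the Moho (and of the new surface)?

Unloading: uplift u = e ρ_c/ρ_m = 1470 m × 2660/3267 = 1200 m.

1200 m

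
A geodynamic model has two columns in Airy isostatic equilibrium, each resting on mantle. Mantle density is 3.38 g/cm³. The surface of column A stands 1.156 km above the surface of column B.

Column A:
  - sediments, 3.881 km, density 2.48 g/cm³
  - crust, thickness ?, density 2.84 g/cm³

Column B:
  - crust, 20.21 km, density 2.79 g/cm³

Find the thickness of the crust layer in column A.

Take the compensation level at the base of the deeper column (depth z_c below the surface of column A) and equate Σ ρ_i t_i down to z_c; mantle fills any gap and the z_c terms cancel.
Column A: 3.881×2.48 + x×2.84 + (z_c − 3.881 − x)×3.38
Column B: 1.156×0 + 20.21×2.79 + (z_c − 1.156 − 20.21)×3.38
The z_c×3.38 term appears on both sides and cancels. Collect the known terms of each column as K = Σ(ρt)_known − 3.38 × (depth of known layers): K_A = 9.62488 − 3.38×3.881 = −3.4929; K_B = 56.3859 − 3.38×(1.156 + 20.21) = −15.83118.
Balance: K_A − x×(3.38 − 2.84) = K_B, so x = (K_A − K_B)/(3.38 − 2.84) = 12.3383/0.54 = 22.8 km.

22.8 km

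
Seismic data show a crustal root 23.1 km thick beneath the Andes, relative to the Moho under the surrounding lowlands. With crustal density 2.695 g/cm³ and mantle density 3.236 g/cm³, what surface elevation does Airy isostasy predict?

Isostatic balance requires: ρ_c h = (ρ_m − ρ_c) r.
h = r (ρ_m − ρ_c) / ρ_c = 23.1 km × (3.236 − 2.695) / 2.695 = 4.64 km.

4.64 km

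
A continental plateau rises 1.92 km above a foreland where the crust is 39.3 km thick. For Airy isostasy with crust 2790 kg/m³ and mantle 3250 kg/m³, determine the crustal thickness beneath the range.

52.9 km

Root depth r = h ρ_c / (ρ_m − ρ_c) = 1.92 km × 2790 / 460 = 11.65 km.
Total thickness = T + h + r = 39.3 km + 1.92 km + 11.65 km = 52.9 km.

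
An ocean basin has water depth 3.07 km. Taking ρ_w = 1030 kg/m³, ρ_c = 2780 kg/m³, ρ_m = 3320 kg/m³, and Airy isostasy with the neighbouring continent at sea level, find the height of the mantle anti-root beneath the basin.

Isostatic balance requires: replacing crust with seawater at the top is compensated by replacing crust with mantle at the base: d (ρ_c − ρ_w) = a (ρ_m − ρ_c).
a = d (ρ_c − ρ_w)/(ρ_m − ρ_c) = 3.07 km × 1750/540 = 9.95 km.

9.95 km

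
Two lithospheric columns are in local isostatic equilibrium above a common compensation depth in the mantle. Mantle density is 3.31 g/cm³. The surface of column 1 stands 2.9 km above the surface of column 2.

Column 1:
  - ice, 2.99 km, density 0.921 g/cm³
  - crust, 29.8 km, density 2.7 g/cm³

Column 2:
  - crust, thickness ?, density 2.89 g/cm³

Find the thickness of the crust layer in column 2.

Take the compensation level at the base of the deeper column (depth z_c below the surface of column 1) and equate Σ ρ_i t_i down to z_c; mantle fills any gap and the z_c terms cancel.
Column 1: 2.99×0.921 + 29.8×2.7 + (z_c − 32.79)×3.31
Column 2: 2.9×0 + x×2.89 + (z_c − 2.9 − 0 − x)×3.31
The z_c×3.31 term appears on both sides and cancels. Collect the known terms of each column as K = Σ(ρt)_known − 3.31 × (depth of known layers): K_1 = 83.21379 − 3.31×32.79 = −25.32111; K_2 = 0 − 3.31×(2.9 + 0) = −9.599.
Balance: K_1 = K_2 − x×(3.31 − 2.89), so x = (K_2 − K_1)/(3.31 − 2.89) = 15.7221/0.42 = 37.4 km.

37.4 km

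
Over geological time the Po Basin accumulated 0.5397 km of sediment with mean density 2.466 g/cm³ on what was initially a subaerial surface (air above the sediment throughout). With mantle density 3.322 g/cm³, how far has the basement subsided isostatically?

0.401 km

Subaerial load: s = t ρ_sed / ρ_m = 0.5397 km × 2.466/3.322 = 0.401 km.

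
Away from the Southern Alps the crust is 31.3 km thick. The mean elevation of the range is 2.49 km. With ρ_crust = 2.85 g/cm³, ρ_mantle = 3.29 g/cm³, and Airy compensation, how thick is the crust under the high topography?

Root depth r = h ρ_c / (ρ_m − ρ_c) = 2.49 km × 2.85 / 0.44 = 16.13 km.
Total thickness = T + h + r = 31.3 km + 2.49 km + 16.13 km = 49.9 km.

49.9 km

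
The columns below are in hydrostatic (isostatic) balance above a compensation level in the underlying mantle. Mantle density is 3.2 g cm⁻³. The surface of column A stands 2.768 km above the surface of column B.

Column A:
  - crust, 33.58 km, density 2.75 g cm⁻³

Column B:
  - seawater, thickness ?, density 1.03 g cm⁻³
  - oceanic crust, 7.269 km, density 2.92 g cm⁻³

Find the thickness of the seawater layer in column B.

Take the compensation level at the base of the deeper column (depth z_c below the surface of column A) and equate Σ ρ_i t_i down to z_c; mantle fills any gap and the z_c terms cancel.
Column A: 33.58×2.75 + (z_c − 33.58)×3.2
Column B: 2.768×0 + x×1.03 + 7.269×2.92 + (z_c − 2.768 − 7.269 − x)×3.2
The z_c×3.2 term appears on both sides and cancels. Collect the known terms of each column as K = Σ(ρt)_known − 3.2 × (depth of known layers): K_A = 92.345 − 3.2×33.58 = −15.111; K_B = 21.22548 − 3.2×(2.768 + 7.269) = −10.89292.
Balance: K_A = K_B − x×(3.2 − 1.03), so x = (K_B − K_A)/(3.2 − 1.03) = 4.21808/2.17 = 1.94 km.

1.94 km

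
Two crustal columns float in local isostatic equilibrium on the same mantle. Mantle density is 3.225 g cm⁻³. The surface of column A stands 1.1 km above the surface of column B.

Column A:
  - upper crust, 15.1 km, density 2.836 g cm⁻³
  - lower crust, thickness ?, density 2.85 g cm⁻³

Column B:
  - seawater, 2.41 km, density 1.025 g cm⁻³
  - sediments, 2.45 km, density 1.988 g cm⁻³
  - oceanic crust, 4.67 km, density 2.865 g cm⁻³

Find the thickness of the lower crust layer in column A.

20.5 km

Take the compensation level at the base of the deeper column (depth z_c below the surface of column A) and equate Σ ρ_i t_i down to z_c; mantle fills any gap and the z_c terms cancel.
Column A: 15.1×2.836 + x×2.85 + (z_c − 15.1 − x)×3.225
Column B: 1.1×0 + 2.41×1.025 + 2.45×1.988 + 4.67×2.865 + (z_c − 1.1 − 9.53)×3.225
The z_c×3.225 term appears on both sides and cancels. Collect the known terms of each column as K = Σ(ρt)_known − 3.225 × (depth of known layers): K_A = 42.8236 − 3.225×15.1 = −5.8739; K_B = 20.7204 − 3.225×(1.1 + 9.53) = −13.56135.
Balance: K_A − x×(3.225 − 2.85) = K_B, so x = (K_A − K_B)/(3.225 − 2.85) = 7.68745/0.375 = 20.5 km.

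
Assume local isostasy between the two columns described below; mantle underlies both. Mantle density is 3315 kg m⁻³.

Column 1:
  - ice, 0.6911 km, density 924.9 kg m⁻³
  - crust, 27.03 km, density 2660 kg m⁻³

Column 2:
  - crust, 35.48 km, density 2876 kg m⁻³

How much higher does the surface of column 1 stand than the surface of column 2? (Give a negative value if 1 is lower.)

For any compensation level in the mantle, the mantle terms cancel and isostasy reduces to e = (Σt_1 − Σt_2) − (Σ(ρt)_1 − Σ(ρt)_2) / ρ_m.
Σt_1 = 27.7211 km; Σt_2 = 35.48 km; Σ(ρt)_1 = 72538.9984; Σ(ρt)_2 = 102040.48 (in km·kg m⁻³).
e = (27.7211 − 35.48) − (72538.9984 − 102040.48) / 3315 = 1.14 km.

1.14 km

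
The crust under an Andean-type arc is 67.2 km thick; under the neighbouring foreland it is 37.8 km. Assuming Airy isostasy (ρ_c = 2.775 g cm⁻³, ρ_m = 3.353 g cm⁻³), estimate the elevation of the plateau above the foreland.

Excess crust Δ = 67.2 km − 37.8 km = 29.4 km, split between elevation h and root r with h + r = Δ.
Airy balance ρ_c h = (ρ_m − ρ_c) r gives r = h ρ_c/(ρ_m − ρ_c), so h (1 + ρ_c/(ρ_m − ρ_c)) = Δ, i.e. h = Δ (ρ_m − ρ_c)/ρ_m.
h = 29.4 km × 0.578/3.353 = 5.07 km.

5.07 km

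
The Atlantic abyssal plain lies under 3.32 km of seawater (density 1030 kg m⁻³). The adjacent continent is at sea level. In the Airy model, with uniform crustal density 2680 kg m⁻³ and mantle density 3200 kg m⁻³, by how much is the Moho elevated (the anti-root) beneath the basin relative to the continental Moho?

10.5 km

Isostatic balance requires: replacing crust with seawater at the top is compensated by replacing crust with mantle at the base: d (ρ_c − ρ_w) = a (ρ_m − ρ_c).
a = d (ρ_c − ρ_w)/(ρ_m − ρ_c) = 3.32 km × 1650/520 = 10.5 km.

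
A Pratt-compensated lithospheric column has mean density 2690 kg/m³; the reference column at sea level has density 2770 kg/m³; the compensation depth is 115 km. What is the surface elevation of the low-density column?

3.42 km

ρ_ref D = ρ (D + h) → h = D (ρ_ref − ρ)/ρ.
h = 115 km × (2770 − 2690)/2690 = 3.42 km.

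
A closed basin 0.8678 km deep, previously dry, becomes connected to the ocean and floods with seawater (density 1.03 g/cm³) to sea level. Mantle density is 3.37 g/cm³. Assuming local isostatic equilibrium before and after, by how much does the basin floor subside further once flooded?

0.382 km

After flooding the water column is d + s deep. Its weight must equal the weight of mantle displaced by the extra subsidence s: (d + s) ρ_w = s ρ_m.
s = d ρ_w / (ρ_m − ρ_w) = 0.8678 km × 1.03/(3.37 − 1.03) = 0.382 km.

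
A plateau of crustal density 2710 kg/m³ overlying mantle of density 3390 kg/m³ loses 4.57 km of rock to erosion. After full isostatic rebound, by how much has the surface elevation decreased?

0.917 km

Rebound u = e ρ_c/ρ_m = 4.57 km × 2710/3390 = 3.653 km.
Net surface drop = e − u = 4.57 km − 3.653 km = e (ρ_m − ρ_c)/ρ_m = 0.917 km.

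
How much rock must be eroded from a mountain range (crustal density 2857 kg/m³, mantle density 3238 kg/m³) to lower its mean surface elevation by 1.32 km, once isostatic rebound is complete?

Net drop Δ = e − u = e − e ρ_c/ρ_m = e (ρ_m − ρ_c)/ρ_m.
e = Δ ρ_m/(ρ_m − ρ_c) = 1.32 km × 3238/381 = 11.2 km.

11.2 km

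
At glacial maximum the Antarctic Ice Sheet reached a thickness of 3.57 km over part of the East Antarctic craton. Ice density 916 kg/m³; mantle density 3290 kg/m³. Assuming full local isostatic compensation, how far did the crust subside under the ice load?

Balancing pressure at the compensation depth: the ice load ρ_ice t is balanced by mantle displaced below, ρ_m s.
s = t ρ_ice / ρ_m = 3.57 km × 916/3290 = 0.994 km.

0.994 km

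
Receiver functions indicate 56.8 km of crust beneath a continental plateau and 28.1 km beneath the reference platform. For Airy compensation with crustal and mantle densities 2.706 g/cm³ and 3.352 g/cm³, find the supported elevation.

Excess crust Δ = 56.8 km − 28.1 km = 28.7 km, split between elevation h and root r with h + r = Δ.
Airy balance ρ_c h = (ρ_m − ρ_c) r gives r = h ρ_c/(ρ_m − ρ_c), so h (1 + ρ_c/(ρ_m − ρ_c)) = Δ, i.e. h = Δ (ρ_m − ρ_c)/ρ_m.
h = 28.7 km × 0.646/3.352 = 5.53 km.

5.53 km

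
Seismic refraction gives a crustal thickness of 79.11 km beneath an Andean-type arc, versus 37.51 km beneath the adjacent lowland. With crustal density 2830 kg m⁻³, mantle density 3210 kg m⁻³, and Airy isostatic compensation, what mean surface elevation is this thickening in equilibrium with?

4.92 km

Excess crust Δ = 79.11 km − 37.51 km = 41.6 km, split between elevation h and root r with h + r = Δ.
Airy balance ρ_c h = (ρ_m − ρ_c) r gives r = h ρ_c/(ρ_m − ρ_c), so h (1 + ρ_c/(ρ_m − ρ_c)) = Δ, i.e. h = Δ (ρ_m − ρ_c)/ρ_m.
h = 41.6 km × 380/3210 = 4.92 km.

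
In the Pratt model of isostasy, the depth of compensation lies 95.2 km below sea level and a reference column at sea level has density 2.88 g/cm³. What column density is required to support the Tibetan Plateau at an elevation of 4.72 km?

2.74 g/cm³

Pratt balance: ρ_ref D = ρ (D + h).
ρ = ρ_ref D/(D + h) = 2.88 × 95.2 km/(95.2 km + 4.72 km) = 2.74 g/cm³.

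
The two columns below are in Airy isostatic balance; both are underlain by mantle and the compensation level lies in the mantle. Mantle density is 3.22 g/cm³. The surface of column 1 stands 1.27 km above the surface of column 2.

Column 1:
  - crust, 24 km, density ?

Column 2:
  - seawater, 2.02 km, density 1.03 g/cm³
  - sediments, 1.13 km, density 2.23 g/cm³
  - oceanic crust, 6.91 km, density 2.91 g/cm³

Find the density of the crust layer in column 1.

Take the compensation level at the base of the deeper column (depth z_c below the surface of column 1) and equate Σ ρ_i t_i down to z_c; mantle fills any gap and the z_c terms cancel.
Column 1: 24×ρ + (z_c − 24)×3.22
Column 2: 1.27×0 + 2.02×1.03 + 1.13×2.23 + 6.91×2.91 + (z_c − 1.27 − 10.06)×3.22
The z_c×3.22 term appears on both sides and cancels. Collect the known terms of each column as K = Σ(ρt)_known − 3.22 × (depth of known layers): K_1 = 0 − 3.22×24 = −77.28; K_2 = 24.7086 − 3.22×(1.27 + 10.06) = −11.774.
Balance: K_1 + 24×ρ = K_2, so ρ = (K_2 − K_1)/24 = 65.506/24 = 2.73 g/cm³.

2.73 g/cm³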